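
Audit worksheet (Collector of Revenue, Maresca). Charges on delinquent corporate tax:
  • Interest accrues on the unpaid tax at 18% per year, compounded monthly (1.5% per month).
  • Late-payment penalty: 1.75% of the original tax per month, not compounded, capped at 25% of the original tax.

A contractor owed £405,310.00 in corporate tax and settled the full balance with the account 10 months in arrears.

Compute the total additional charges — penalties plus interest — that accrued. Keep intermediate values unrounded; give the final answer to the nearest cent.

Penalty: 10 × 1.75% × £405,310.00 = £70,929.25 (below the 25% cap of £101,327.50)
Interest: £405,310.00 × ((1 + 0.015)^10 − 1) = £405,310.00 × 0.1605408… = £65,068.8018…
Penalties + interest = £70,929.2500 + £65,068.8018… = £135,998.05

£135,998.05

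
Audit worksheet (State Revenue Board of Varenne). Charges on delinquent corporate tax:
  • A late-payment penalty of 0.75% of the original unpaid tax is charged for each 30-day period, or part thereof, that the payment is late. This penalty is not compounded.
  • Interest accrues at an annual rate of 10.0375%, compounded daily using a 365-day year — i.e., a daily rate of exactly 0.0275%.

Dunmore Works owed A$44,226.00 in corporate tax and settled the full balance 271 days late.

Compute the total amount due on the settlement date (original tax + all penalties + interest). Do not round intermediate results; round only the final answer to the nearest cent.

A$50,964.33

Penalty periods: ⌈271/30⌉ = 10; penalty = 10 × 0.75% × A$44,226.00 = A$3,316.95
Interest: A$44,226.00 × ((1 + 0.000275)^271 − 1) = A$44,226.00 × 0.07736124… = A$3,421.3782…
Total = A$44,226.00 + A$3,316.9500 + A$3,421.3782… = A$50,964.33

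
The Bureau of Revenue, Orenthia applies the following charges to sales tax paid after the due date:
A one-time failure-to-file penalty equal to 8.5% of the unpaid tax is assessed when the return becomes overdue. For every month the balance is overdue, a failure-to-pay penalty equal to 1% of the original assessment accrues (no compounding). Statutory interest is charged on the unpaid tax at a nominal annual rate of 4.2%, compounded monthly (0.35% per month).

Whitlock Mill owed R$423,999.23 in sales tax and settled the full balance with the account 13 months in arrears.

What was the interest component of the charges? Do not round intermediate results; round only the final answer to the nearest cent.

R$19,702.34

Interest: R$423,999.23 × ((1 + 0.0035)^13 − 1) = R$423,999.23 × 0.0464679… = R$19,702.3412…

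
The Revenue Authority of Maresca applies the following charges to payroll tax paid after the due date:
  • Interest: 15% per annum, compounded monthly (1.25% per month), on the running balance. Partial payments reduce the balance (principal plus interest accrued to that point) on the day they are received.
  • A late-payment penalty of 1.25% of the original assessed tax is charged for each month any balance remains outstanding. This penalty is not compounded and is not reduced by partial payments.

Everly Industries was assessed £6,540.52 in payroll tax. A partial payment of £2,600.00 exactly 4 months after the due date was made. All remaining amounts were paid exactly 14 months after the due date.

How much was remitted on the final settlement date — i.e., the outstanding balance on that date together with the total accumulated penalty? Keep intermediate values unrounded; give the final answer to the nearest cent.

Balance at month 4: £6,540.5200 × (1 + 0.0125)^4 = £6,873.7290…
After £2,600.00 payment: £6,873.7290… − £2,600.00 = £4,273.7290…
Balance at month 14: £4,273.7290… × (1 + 0.0125)^10 = £4,839.0187…
Penalty: 14 × 1.25% × £6,540.52 = £1,144.59…
Final settlement = outstanding balance + penalty = £4,839.0187… + £1,144.59… = £5,983.61

£5,983.61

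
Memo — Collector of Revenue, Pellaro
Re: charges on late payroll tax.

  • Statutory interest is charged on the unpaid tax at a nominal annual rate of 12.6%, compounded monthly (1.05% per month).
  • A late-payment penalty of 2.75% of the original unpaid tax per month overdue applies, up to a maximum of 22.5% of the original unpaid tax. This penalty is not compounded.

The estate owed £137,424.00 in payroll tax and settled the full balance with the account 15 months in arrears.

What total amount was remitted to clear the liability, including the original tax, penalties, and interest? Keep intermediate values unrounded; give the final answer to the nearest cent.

£191,654.25

Penalty (uncapped): 15 × 2.75% × £137,424.00 = £56,687.40; cap = 22.5% × £137,424.00 = £30,920.40 → penalty = £30,920.40
Interest: £137,424.00 × ((1 + 0.0105)^15 − 1) = £137,424.00 × 0.1696200… = £23,309.8522…
Total = £137,424.00 + £30,920.4000 + £23,309.8522… = £191,654.25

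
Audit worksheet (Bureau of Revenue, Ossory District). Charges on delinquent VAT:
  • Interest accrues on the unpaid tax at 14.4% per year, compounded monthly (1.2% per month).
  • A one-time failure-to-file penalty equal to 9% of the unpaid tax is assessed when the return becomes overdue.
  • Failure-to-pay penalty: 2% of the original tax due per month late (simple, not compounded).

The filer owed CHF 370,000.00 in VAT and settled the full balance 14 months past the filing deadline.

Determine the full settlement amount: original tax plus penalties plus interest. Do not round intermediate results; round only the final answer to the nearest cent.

CHF 574,149.07

Failure-to-file penalty: 9% × CHF 370,000.00 = CHF 33,300.00
Failure-to-pay penalty: 14 × 2% × CHF 370,000.00 = CHF 103,600.00
Interest: CHF 370,000.00 × ((1 + 0.012)^14 − 1) = CHF 370,000.00 × 0.1817543… = CHF 67,249.0747…
Total = CHF 370,000.00 + CHF 136,900.0000 + CHF 67,249.0747… = CHF 574,149.07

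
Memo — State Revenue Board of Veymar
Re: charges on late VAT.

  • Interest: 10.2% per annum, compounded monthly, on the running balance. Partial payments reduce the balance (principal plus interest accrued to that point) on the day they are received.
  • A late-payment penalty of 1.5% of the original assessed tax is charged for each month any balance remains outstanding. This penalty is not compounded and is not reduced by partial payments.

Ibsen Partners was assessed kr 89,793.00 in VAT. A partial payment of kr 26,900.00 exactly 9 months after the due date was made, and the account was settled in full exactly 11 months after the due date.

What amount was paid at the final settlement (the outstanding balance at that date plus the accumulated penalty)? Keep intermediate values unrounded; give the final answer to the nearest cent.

kr 86,011.32

Monthly rate = 10.2% ÷ 12 = 0.85%
Balance at month 9: kr 89,793.0000 × (1 + 0.0085)^9 = kr 96,900.4078…
After kr 26,900.00 payment: kr 96,900.4078… − kr 26,900.00 = kr 70,000.4078…
Balance at month 11: kr 70,000.4078… × (1 + 0.0085)^2 = kr 71,195.4722…
Penalty: 11 × 1.5% × kr 89,793.00 = kr 14,815.85…
Final settlement = outstanding balance + penalty = kr 71,195.4722… + kr 14,815.85… = kr 86,011.32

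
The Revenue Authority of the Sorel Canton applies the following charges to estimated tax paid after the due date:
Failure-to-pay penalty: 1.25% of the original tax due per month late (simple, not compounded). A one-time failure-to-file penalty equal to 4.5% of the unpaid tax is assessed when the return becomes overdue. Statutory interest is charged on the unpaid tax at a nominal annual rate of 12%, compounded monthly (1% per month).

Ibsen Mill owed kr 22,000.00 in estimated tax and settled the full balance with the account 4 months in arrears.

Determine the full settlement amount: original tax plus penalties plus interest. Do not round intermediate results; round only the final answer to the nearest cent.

Failure-to-file penalty: 4.5% × kr 22,000.00 = kr 990.00
Failure-to-pay penalty: 4 × 1.25% × kr 22,000.00 = kr 1,100.00
Interest: kr 22,000.00 × ((1 + 0.01)^4 − 1) = kr 22,000.00 × 0.0406040… = kr 893.2882…
Total = kr 22,000.00 + kr 2,090.0000 + kr 893.2882… = kr 24,983.29

kr 24,983.29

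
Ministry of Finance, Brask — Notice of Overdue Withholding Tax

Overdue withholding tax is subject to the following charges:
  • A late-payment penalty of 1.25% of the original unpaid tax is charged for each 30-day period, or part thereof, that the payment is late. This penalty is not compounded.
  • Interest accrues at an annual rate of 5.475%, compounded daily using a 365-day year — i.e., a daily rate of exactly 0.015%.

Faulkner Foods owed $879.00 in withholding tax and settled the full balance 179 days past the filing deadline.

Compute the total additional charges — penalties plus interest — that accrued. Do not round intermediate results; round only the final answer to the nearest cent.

Penalty periods: ⌈179/30⌉ = 6; penalty = 6 × 1.25% × $879.00 = $65.93…
Interest: $879.00 × ((1 + 0.00015)^179 − 1) = $879.00 × 0.02721164… = $23.9190…
Penalties + interest = $65.9250 + $23.9190… = $89.84

$89.84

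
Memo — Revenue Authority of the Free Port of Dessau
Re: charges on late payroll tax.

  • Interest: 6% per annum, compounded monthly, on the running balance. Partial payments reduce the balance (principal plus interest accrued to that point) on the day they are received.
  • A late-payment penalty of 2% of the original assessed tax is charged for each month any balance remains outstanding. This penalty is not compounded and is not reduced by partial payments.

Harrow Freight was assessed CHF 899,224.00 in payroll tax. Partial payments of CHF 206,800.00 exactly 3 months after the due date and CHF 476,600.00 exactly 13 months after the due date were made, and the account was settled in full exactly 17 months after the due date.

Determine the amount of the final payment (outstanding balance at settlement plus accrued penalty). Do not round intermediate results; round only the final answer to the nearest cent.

CHF 576,569.61

Monthly rate = 6% ÷ 12 = 0.5%
Balance at month 3: CHF 899,224.0000 × (1 + 0.005)^3 = CHF 912,779.9142…
After CHF 206,800.00 payment: CHF 912,779.9142… − CHF 206,800.00 = CHF 705,979.9142…
Balance at month 13: CHF 705,979.9142… × (1 + 0.005)^10 = CHF 742,083.8202…
After CHF 476,600.00 payment: CHF 742,083.8202… − CHF 476,600.00 = CHF 265,483.8202…
Balance at month 17: CHF 265,483.8202… × (1 + 0.005)^4 = CHF 270,833.4521…
Penalty: 17 × 2% × CHF 899,224.00 = CHF 305,736.16
Final settlement = outstanding balance + penalty = CHF 270,833.4521… + CHF 305,736.16 = CHF 576,569.61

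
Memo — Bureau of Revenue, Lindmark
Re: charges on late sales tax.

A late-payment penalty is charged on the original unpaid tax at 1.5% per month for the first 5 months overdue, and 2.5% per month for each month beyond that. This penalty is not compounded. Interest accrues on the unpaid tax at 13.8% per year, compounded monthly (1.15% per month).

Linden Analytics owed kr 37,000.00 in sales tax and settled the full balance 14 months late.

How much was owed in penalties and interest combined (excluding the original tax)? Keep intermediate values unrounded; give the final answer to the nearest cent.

Penalty, months 1–5: 5 × 1.5% × kr 37,000.00 = kr 2,775.00
Penalty, months 6–14: 9 × 2.5% × kr 37,000.00 = kr 8,325.00
Interest: kr 37,000.00 × ((1 + 0.0115)^14 − 1) = kr 37,000.00 × 0.1736063… = kr 6,423.4318…
Penalties + interest = kr 11,100.0000 + kr 6,423.4318… = kr 17,523.43

kr 17,523.43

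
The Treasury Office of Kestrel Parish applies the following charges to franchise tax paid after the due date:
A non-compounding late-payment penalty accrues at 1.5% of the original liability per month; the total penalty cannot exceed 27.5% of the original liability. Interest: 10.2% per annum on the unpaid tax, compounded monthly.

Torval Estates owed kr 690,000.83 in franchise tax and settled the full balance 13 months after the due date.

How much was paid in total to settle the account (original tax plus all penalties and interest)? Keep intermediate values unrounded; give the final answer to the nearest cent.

kr 904,808.39

Penalty: 13 × 1.5% × kr 690,000.83 = kr 134,550.16… (below the 27.5% cap of kr 189,750.23…)
Interest (10.2%/yr ÷ 12 = 0.85%/month): kr 690,000.83 × ((1 + 0.0085)^13 − 1) = kr 80,257.3981…
Total = kr 690,000.83 + kr 134,550.1619… + kr 80,257.3981… = kr 904,808.39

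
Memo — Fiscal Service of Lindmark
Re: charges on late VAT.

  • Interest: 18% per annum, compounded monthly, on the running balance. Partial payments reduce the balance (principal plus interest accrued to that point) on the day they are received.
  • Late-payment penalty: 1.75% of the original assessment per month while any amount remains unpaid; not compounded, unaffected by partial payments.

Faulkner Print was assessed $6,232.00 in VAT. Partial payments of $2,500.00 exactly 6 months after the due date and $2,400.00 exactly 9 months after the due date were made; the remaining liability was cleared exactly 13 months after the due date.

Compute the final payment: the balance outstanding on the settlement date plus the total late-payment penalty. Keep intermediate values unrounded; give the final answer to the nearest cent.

Monthly rate = 18% ÷ 12 = 1.5%
Balance at month 6: $6,232.0000 × (1 + 0.015)^6 = $6,814.3384…
After $2,500.00 payment: $6,814.3384… − $2,500.00 = $4,314.3384…
Balance at month 9: $4,314.3384… × (1 + 0.015)^3 = $4,511.4104…
After $2,400.00 payment: $4,511.4104… − $2,400.00 = $2,111.4104…
Balance at month 13: $2,111.4104… × (1 + 0.015)^4 = $2,240.9740…
Penalty: 13 × 1.75% × $6,232.00 = $1,417.78
Final settlement = outstanding balance + penalty = $2,240.9740… + $1,417.78 = $3,658.75

$3,658.75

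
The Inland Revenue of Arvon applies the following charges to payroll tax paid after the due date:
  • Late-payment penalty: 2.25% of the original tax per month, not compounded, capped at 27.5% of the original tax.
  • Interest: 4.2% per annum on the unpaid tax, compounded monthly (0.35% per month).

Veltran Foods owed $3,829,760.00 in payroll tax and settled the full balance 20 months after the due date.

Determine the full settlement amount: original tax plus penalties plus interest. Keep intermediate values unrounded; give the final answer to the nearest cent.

Penalty (uncapped): 20 × 2.25% × $3,829,760.00 = $1,723,392.00; cap = 27.5% × $3,829,760.00 = $1,053,184.00 → penalty = $1,053,184.00
Interest: $3,829,760.00 × ((1 + 0.0035)^20 − 1) = $3,829,760.00 × 0.0723771… = $277,186.9714…
Total = $3,829,760.00 + $1,053,184.0000 + $277,186.9714… = $5,160,130.97

$5,160,130.97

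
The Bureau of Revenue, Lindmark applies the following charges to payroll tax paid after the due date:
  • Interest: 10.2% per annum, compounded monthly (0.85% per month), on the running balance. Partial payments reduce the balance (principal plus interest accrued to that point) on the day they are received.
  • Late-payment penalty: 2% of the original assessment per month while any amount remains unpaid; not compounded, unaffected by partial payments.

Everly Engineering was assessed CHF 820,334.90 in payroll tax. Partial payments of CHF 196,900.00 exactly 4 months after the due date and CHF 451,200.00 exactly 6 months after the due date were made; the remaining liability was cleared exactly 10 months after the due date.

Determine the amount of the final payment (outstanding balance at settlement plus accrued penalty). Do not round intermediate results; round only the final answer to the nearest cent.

CHF 382,963.59

Balance at month 4: CHF 820,334.9000 × (1 + 0.0085)^4 = CHF 848,583.9212…
After CHF 196,900.00 payment: CHF 848,583.9212… − CHF 196,900.00 = CHF 651,683.9212…
Balance at month 6: CHF 651,683.9212… × (1 + 0.0085)^2 = CHF 662,809.6320…
After CHF 451,200.00 payment: CHF 662,809.6320… − CHF 451,200.00 = CHF 211,609.6320…
Balance at month 10: CHF 211,609.6320… × (1 + 0.0085)^4 = CHF 218,896.6132…
Penalty: 10 × 2% × CHF 820,334.90 = CHF 164,066.98
Final settlement = outstanding balance + penalty = CHF 218,896.6132… + CHF 164,066.98 = CHF 382,963.59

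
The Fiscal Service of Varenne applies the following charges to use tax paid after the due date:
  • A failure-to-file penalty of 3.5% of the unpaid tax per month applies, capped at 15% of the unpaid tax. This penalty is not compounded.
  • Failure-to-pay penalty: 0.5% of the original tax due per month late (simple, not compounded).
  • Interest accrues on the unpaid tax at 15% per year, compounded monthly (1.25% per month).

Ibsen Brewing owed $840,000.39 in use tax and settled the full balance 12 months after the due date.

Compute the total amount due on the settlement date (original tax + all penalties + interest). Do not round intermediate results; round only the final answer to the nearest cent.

$1,151,434.33

Failure-to-file: 12 × 3.5% × $840,000.39 = $352,800.16…, capped at 15% × $840,000.39 = $126,000.06…
Failure-to-pay penalty = 0.5% × $840,000.39 × 12 mo = $50,400.02…
Interest: $840,000.39 × ((1 + 0.0125)^12 − 1) = $840,000.39 × 0.1607545… = $135,033.8576…
Total = $840,000.39 + $176,400.0819 + $135,033.8576… = $1,151,434.33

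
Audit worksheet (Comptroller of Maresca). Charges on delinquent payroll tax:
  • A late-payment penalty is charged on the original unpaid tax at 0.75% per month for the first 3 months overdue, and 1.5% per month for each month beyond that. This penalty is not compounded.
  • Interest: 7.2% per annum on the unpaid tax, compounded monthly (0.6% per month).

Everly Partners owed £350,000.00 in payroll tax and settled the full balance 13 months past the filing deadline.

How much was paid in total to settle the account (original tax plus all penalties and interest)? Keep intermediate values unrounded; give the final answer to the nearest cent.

Penalty, months 1–3: 3 × 0.75% × £350,000.00 = £7,875.00
Penalty, months 4–13: 10 × 1.5% × £350,000.00 = £52,500.00
Interest: £350,000.00 × ((1 + 0.006)^13 − 1) = £350,000.00 × 0.0808707… = £28,304.7495…
Total = £350,000.00 + £60,375.0000 + £28,304.7495… = £438,679.75

£438,679.75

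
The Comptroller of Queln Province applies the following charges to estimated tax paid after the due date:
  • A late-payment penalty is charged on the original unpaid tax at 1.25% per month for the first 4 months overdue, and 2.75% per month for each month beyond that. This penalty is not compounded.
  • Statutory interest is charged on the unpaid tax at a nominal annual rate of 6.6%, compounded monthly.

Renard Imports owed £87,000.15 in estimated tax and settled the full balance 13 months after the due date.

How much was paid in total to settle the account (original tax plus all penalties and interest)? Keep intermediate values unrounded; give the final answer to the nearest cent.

£119,312.68

Penalty, months 1–4: 4 × 1.25% × £87,000.15 = £4,350.01…
Penalty, months 5–13: 9 × 2.75% × £87,000.15 = £21,532.54…
Interest (6.6%/yr ÷ 12 = 0.55%/month): £87,000.15 × ((1 + 0.0055)^13 − 1) = £6,429.9848…
Total = £87,000.15 + £25,882.5446… + £6,429.9848… = £119,312.68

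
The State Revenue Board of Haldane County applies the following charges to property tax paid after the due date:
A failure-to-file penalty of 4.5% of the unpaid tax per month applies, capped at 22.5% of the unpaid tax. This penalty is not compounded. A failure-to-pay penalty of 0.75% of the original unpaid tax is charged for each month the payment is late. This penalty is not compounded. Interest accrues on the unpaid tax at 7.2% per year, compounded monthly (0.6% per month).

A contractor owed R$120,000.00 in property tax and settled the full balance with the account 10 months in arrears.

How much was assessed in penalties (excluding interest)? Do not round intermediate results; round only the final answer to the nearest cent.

Failure-to-file: 10 × 4.5% × R$120,000.00 = R$54,000.00, capped at 22.5% × R$120,000.00 = R$27,000.00
Failure-to-pay penalty = 0.75% × R$120,000.00 × 10 mo = R$9,000.00
Total penalty = R$27,000.00 + R$9,000.00 = R$36,000.00

R$36,000.00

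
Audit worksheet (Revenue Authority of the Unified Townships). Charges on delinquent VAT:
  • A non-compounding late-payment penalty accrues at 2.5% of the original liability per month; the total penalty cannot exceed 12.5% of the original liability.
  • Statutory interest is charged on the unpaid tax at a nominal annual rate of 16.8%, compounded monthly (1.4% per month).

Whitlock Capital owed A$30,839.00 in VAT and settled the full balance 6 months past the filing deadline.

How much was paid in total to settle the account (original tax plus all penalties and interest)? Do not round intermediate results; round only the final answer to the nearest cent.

Penalty (uncapped): 6 × 2.5% × A$30,839.00 = A$4,625.85; cap = 12.5% × A$30,839.00 = A$3,854.88… → penalty = A$3,854.88…
Interest: A$30,839.00 × ((1 + 0.014)^6 − 1) = A$30,839.00 × 0.0869955… = A$2,682.8530…
Total = A$30,839.00 + A$3,854.8750 + A$2,682.8530… = A$37,376.73

A$37,376.73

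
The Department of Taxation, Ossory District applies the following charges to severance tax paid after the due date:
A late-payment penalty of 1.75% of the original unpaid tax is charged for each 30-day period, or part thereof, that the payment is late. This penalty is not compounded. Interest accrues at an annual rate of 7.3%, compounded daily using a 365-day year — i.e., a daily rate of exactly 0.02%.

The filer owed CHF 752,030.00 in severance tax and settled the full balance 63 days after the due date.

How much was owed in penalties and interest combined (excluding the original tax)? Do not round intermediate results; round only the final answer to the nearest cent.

CHF 49,016.14

Penalty periods: ⌈63/30⌉ = 3; penalty = 3 × 1.75% × CHF 752,030.00 = CHF 39,481.58…
Interest: CHF 752,030.00 × ((1 + 0.0002)^63 − 1) = CHF 752,030.00 × 0.01267844… = CHF 9,534.5662…
Penalties + interest = CHF 39,481.5750 + CHF 9,534.5662… = CHF 49,016.14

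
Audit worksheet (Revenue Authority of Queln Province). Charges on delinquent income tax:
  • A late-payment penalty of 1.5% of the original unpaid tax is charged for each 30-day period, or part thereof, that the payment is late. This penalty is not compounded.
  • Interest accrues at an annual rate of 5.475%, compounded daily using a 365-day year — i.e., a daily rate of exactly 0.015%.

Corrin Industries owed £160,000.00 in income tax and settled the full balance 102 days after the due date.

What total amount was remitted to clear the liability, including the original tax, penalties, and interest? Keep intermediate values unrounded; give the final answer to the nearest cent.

Penalty periods: ⌈102/30⌉ = 4; penalty = 4 × 1.5% × £160,000.00 = £9,600.00
Interest: £160,000.00 × ((1 + 0.00015)^102 − 1) = £160,000.00 × 0.01541648… = £2,466.6367…
Total = £160,000.00 + £9,600.0000 + £2,466.6367… = £172,066.64

£172,066.64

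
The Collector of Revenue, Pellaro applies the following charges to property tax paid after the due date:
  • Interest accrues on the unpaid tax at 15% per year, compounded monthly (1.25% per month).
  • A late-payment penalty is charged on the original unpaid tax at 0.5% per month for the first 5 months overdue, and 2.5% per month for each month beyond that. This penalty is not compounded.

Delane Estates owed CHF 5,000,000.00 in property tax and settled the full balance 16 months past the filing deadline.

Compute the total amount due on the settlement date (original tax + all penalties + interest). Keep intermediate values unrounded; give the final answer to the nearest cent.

CHF 7,599,447.74

Penalty, months 1–5: 5 × 0.5% × CHF 5,000,000.00 = CHF 125,000.00
Penalty, months 6–16: 11 × 2.5% × CHF 5,000,000.00 = CHF 1,375,000.00
Interest: CHF 5,000,000.00 × ((1 + 0.0125)^16 − 1) = CHF 5,000,000.00 × 0.2198895… = CHF 1,099,447.7385…
Total = CHF 5,000,000.00 + CHF 1,500,000.0000 + CHF 1,099,447.7385… = CHF 7,599,447.74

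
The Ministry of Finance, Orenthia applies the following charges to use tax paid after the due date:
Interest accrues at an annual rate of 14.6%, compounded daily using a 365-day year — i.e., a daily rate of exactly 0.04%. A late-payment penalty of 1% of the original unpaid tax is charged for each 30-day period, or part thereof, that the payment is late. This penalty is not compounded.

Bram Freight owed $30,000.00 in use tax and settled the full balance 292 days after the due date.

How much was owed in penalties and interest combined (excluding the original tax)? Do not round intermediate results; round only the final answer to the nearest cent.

Penalty periods: ⌈292/30⌉ = 10; penalty = 10 × 1% × $30,000.00 = $3,000.00
Interest: $30,000.00 × ((1 + 0.0004)^292 − 1) = $30,000.00 × 0.12386838… = $3,716.0514…
Penalties + interest = $3,000.0000 + $3,716.0514… = $6,716.05

$6,716.05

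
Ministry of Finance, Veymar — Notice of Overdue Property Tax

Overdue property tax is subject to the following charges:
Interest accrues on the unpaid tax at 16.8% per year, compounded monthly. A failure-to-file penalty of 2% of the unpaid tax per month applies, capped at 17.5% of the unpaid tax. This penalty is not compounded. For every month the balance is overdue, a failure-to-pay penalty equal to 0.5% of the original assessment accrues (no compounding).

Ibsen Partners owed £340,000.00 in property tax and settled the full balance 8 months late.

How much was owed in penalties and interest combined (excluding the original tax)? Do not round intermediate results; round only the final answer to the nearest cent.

Failure-to-file: 8 × 2% × £340,000.00 = £54,400.00 (under the 17.5% cap)
Failure-to-pay penalty: 8 × 0.5% × £340,000.00 = £13,600.00
Interest (16.8%/yr ÷ 12 = 1.4%/month): £340,000.00 × ((1 + 0.014)^8 − 1) = £39,999.0904…
Penalties + interest = £68,000.0000 + £39,999.0904… = £107,999.09

£107,999.09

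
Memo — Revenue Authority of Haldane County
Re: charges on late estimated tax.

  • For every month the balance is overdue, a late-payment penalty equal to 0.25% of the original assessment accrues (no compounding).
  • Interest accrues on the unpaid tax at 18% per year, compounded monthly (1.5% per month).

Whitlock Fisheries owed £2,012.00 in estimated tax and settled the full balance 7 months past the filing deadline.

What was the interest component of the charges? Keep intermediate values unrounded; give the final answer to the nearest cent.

Interest: £2,012.00 × ((1 + 0.015)^7 − 1) = £2,012.00 × 0.1098449… = £221.0080…

£221.01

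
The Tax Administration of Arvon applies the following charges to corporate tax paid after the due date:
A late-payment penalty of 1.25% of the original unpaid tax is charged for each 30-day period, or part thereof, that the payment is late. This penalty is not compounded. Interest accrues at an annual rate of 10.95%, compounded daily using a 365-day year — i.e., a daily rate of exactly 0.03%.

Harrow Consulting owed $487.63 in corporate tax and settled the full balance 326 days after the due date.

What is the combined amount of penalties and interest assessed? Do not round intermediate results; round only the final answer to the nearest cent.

$117.14

Penalty periods: ⌈326/30⌉ = 11; penalty = 11 × 1.25% × $487.63 = $67.05…
Interest: $487.63 × ((1 + 0.0003)^326 − 1) = $487.63 × 0.10272604… = $50.0923…
Penalties + interest = $67.0491… + $50.0923… = $117.14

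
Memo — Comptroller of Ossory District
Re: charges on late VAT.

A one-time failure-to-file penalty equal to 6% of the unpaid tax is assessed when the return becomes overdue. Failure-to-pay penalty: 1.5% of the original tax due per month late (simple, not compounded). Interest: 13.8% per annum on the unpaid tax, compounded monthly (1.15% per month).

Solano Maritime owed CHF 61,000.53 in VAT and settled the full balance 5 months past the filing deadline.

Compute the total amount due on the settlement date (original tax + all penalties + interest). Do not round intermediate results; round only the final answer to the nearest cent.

CHF 72,824.74

Failure-to-file penalty: 6% × CHF 61,000.53 = CHF 3,660.03…
Failure-to-pay penalty: 5 × 1.5% × CHF 61,000.53 = CHF 4,575.04…
Interest: CHF 61,000.53 × ((1 + 0.0115)^5 − 1) = CHF 61,000.53 × 0.0588378… = CHF 3,589.1368…
Total = CHF 61,000.53 + CHF 8,235.0716… + CHF 3,589.1368… = CHF 72,824.74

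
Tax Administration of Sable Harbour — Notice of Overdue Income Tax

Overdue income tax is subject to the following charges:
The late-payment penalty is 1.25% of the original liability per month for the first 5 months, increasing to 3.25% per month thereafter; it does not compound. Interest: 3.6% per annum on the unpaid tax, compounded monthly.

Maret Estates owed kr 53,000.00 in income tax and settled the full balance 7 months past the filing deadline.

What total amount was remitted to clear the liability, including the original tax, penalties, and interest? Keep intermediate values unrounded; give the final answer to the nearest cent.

Penalty, months 1–5: 5 × 1.25% × kr 53,000.00 = kr 3,312.50
Penalty, months 6–7: 2 × 3.25% × kr 53,000.00 = kr 3,445.00
Interest (3.6%/yr ÷ 12 = 0.3%/month): kr 53,000.00 × ((1 + 0.003)^7 − 1) = kr 1,123.0672…
Total = kr 53,000.00 + kr 6,757.5000 + kr 1,123.0672… = kr 60,880.57

kr 60,880.57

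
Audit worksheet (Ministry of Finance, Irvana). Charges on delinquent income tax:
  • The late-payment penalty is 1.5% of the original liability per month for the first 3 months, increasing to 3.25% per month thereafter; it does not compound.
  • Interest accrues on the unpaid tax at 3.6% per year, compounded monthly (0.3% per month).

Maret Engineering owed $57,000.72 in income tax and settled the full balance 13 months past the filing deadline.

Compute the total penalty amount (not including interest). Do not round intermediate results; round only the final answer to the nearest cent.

Penalty, months 1–3: 3 × 1.5% × $57,000.72 = $2,565.03…
Penalty, months 4–13: 10 × 3.25% × $57,000.72 = $18,525.23…
Total penalty = $2,565.03… + $18,525.23… = $21,090.27

$21,090.27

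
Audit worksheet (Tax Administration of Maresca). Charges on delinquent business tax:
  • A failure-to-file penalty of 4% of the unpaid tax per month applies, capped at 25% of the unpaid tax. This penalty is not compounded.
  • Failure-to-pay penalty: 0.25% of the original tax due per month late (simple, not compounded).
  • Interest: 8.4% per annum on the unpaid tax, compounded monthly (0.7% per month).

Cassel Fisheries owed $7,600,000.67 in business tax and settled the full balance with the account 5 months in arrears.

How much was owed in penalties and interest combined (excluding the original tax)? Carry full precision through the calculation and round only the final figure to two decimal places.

Failure-to-file: 5 × 4% × $7,600,000.67 = $1,520,000.13… (under the 25% cap)
Failure-to-pay penalty: 5 × 0.25% × $7,600,000.67 = $95,000.01…
Interest: $7,600,000.67 × ((1 + 0.007)^5 − 1) = $7,600,000.67 × 0.0354934… = $269,750.1831…
Penalties + interest = $1,615,000.1424… + $269,750.1831… = $1,884,750.33

$1,884,750.33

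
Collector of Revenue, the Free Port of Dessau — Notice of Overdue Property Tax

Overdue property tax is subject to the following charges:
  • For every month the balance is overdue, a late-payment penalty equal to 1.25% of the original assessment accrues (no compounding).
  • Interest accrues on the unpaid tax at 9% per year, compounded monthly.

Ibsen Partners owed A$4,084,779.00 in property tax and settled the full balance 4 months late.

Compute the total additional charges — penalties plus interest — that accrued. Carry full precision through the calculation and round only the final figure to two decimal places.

Late-payment penalty: 4 × 1.25% × A$4,084,779.00 = A$204,238.95
Interest (9%/yr ÷ 12 = 0.75%/month): A$4,084,779.00 × ((1 + 0.0075)^4 − 1) = A$123,928.8889…
Penalties + interest = A$204,238.9500 + A$123,928.8889… = A$328,167.84

A$328,167.84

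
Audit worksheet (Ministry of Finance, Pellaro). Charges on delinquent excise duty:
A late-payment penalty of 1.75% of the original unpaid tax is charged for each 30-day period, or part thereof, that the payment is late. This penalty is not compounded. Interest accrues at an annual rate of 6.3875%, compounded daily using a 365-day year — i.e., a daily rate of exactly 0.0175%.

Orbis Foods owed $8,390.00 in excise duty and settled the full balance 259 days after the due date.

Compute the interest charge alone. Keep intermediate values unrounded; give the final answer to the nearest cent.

$388.99

Interest: $8,390.00 × ((1 + 0.000175)^259 − 1) = $8,390.00 × 0.04636372… = $388.9917…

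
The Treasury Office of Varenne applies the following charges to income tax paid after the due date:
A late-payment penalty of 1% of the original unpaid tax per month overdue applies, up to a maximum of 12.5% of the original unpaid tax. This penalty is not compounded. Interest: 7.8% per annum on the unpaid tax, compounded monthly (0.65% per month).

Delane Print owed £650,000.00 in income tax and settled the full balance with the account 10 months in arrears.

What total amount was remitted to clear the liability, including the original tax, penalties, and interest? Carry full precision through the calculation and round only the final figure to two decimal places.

Penalty: 10 × 1% × £650,000.00 = £65,000.00 (below the 12.5% cap of £81,250.00)
Interest: £650,000.00 × ((1 + 0.0065)^10 − 1) = £650,000.00 × 0.0669346… = £43,507.4788…
Total = £650,000.00 + £65,000.0000 + £43,507.4788… = £758,507.48

£758,507.48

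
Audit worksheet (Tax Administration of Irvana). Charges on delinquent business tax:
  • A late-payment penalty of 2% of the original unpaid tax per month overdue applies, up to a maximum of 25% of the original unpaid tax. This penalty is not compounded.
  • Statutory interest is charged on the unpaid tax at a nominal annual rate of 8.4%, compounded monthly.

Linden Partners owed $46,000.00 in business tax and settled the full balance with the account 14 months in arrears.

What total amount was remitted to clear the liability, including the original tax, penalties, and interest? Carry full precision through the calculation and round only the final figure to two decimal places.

$62,218.97

Penalty (uncapped): 14 × 2% × $46,000.00 = $12,880.00; cap = 25% × $46,000.00 = $11,500.00 → penalty = $11,500.00
Interest (8.4%/yr ÷ 12 = 0.7%/month): $46,000.00 × ((1 + 0.007)^14 − 1) = $4,718.9693…
Total = $46,000.00 + $11,500.0000 + $4,718.9693… = $62,218.97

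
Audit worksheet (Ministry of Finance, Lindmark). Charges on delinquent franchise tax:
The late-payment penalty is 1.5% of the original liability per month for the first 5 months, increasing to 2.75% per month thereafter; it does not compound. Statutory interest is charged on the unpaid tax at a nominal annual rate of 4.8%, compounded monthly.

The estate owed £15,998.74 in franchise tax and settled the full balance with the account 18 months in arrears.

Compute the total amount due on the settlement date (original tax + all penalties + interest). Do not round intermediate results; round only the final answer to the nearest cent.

Penalty, months 1–5: 5 × 1.5% × £15,998.74 = £1,199.91…
Penalty, months 6–18: 13 × 2.75% × £15,998.74 = £5,719.55…
Interest (4.8%/yr ÷ 12 = 0.4%/month): £15,998.74 × ((1 + 0.004)^18 − 1) = £1,191.9224…
Total = £15,998.74 + £6,919.4551… + £1,191.9224… = £24,110.12

£24,110.12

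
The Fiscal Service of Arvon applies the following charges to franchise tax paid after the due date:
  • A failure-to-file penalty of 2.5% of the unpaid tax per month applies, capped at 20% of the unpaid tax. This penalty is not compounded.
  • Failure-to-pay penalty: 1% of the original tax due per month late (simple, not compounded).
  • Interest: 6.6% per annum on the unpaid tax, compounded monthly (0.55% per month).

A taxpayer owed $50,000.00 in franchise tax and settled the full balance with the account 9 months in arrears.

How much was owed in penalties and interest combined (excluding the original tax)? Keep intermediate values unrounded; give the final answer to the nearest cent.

$17,030.15

Failure-to-file: 9 × 2.5% × $50,000.00 = $11,250.00, capped at 20% × $50,000.00 = $10,000.00
Failure-to-pay penalty: 9 × 1% × $50,000.00 = $4,500.00
Interest: $50,000.00 × ((1 + 0.0055)^9 − 1) = $50,000.00 × 0.0506031… = $2,530.1546…
Penalties + interest = $14,500.0000 + $2,530.1546… = $17,030.15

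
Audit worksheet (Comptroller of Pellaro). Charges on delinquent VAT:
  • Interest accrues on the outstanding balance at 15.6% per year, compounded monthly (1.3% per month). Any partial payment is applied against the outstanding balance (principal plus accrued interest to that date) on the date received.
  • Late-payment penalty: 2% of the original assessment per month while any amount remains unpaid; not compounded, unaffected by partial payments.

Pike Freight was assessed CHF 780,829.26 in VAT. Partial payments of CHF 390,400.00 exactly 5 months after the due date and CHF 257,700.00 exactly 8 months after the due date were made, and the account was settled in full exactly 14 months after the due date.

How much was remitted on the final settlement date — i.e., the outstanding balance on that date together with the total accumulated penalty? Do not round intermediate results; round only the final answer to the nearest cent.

CHF 437,237.33

Balance at month 5: CHF 780,829.2600 × (1 + 0.013)^5 = CHF 832,920.0300…
After CHF 390,400.00 payment: CHF 832,920.0300… − CHF 390,400.00 = CHF 442,520.0300…
Balance at month 8: CHF 442,520.0300… × (1 + 0.013)^3 = CHF 460,003.6410…
After CHF 257,700.00 payment: CHF 460,003.6410… − CHF 257,700.00 = CHF 202,303.6410…
Balance at month 14: CHF 202,303.6410… × (1 + 0.013)^6 = CHF 218,605.1411…
Penalty: 14 × 2% × CHF 780,829.26 = CHF 218,632.19…
Final settlement = outstanding balance + penalty = CHF 218,605.1411… + CHF 218,632.19… = CHF 437,237.33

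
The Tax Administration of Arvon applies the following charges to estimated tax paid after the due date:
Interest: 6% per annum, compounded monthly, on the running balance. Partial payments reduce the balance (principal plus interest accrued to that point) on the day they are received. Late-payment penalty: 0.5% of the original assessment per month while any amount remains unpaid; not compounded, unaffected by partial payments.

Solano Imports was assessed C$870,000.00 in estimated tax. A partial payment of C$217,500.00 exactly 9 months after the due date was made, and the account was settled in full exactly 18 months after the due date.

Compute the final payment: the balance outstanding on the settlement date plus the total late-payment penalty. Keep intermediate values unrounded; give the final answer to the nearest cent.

Monthly rate = 6% ÷ 12 = 0.5%
Balance at month 9: C$870,000.0000 × (1 + 0.005)^9 = C$909,942.2039…
After C$217,500.00 payment: C$909,942.2039… − C$217,500.00 = C$692,442.2039…
Balance at month 18: C$692,442.2039… × (1 + 0.005)^9 = C$724,232.6265…
Penalty: 18 × 0.5% × C$870,000.00 = C$78,300.00
Final settlement = outstanding balance + penalty = C$724,232.6265… + C$78,300.00 = C$802,532.63

C$802,532.63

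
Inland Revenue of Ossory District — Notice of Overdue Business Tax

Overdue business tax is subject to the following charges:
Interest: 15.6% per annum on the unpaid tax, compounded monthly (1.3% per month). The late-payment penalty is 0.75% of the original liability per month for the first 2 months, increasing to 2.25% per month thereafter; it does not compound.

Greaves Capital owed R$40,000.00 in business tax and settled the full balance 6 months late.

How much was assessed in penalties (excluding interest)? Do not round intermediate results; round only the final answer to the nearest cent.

R$4,200.00

Penalty, months 1–2: 2 × 0.75% × R$40,000.00 = R$600.00
Penalty, months 3–6: 4 × 2.25% × R$40,000.00 = R$3,600.00
Total penalty = R$600.00 + R$3,600.00 = R$4,200.00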